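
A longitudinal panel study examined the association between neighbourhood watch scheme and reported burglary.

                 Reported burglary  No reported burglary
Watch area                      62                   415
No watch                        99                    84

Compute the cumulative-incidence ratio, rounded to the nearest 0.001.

0.240

Cells: a = 62, b = 415, c = 99, d = 84.
Risk in exposed = 62/477 = 0.12998; risk in unexposed = 99/183 = 0.54098.
RR = 0.12998 / 0.54098 = 0.24026
The risk is 76% lower among the exposed than among the unexposed.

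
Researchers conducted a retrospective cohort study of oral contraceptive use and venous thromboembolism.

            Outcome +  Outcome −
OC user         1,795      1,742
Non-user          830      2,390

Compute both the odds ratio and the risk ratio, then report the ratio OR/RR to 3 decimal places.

1.507

Cells: a = 1795, b = 1742, c = 830, d = 2390.
OR = (1795·2390)/(1742·830) = 4290050/1445860 = 2.96713
Risk in exposed = 1795/3537 = 0.50749; risk in unexposed = 830/3220 = 0.25776; RR = 1.96883
OR/RR = 2.96713 / 1.96883 = 1.50705
The outcome is not rare, so the OR lies further from 1 than the RR.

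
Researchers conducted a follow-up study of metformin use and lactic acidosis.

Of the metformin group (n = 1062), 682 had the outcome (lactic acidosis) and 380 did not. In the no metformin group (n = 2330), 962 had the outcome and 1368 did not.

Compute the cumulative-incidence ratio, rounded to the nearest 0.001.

From the description: a = 682, b = 380, c = 962, d = 1368.
Risk in exposed = 682/1062 = 0.64218; risk in unexposed = 962/2330 = 0.41288.
RR = 0.64218 / 0.41288 = 1.55540
The risk among the exposed is 1.56 times that among the unexposed.

1.555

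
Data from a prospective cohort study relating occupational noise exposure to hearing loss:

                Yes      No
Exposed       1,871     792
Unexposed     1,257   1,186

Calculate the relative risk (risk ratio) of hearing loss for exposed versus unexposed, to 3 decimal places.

Cells: a = 1871, b = 792, c = 1257, d = 1186.
Risk in exposed = 1871/2663 = 0.70259; risk in unexposed = 1257/2443 = 0.51453.
RR = 0.70259 / 0.51453 = 1.36550
The risk among the exposed is 1.37 times that among the unexposed.

1.365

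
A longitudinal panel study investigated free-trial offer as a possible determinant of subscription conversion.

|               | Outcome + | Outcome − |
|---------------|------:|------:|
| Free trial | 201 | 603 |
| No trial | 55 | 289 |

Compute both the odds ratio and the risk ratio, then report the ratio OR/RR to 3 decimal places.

Cells: a = 201, b = 603, c = 55, d = 289.
OR = (201·289)/(603·55) = 58089/33165 = 1.75152
Risk in exposed = 201/804 = 0.25000; risk in unexposed = 55/344 = 0.15988; RR = 1.56364
OR/RR = 1.75152 / 1.56364 = 1.12016
The outcome is not rare, so the OR lies further from 1 than the RR.

1.120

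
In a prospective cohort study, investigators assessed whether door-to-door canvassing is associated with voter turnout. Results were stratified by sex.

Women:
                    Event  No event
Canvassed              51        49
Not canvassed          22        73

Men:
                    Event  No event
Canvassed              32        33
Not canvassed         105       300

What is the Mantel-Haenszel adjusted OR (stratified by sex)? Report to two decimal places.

OR_MH = Σ(aᵢdᵢ/nᵢ) / Σ(bᵢcᵢ/nᵢ), where nᵢ is the stratum total.
Stratum 1 (Women): n = 195; a·d/n = 51·73/195 = 19.0923; b·c/n = 49·22/195 = 5.5282
Stratum 2 (Men): n = 470; a·d/n = 32·300/470 = 20.4255; b·c/n = 33·105/470 = 7.3723
OR_MH = (19.0923 + 20.4255) / (5.5282 + 7.3723) = 39.5178 / 12.9005 = 3.06327

3.06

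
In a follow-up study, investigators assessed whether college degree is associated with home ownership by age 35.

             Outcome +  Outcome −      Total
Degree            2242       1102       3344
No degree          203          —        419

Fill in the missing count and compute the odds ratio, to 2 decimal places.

The missing cell is in the unexposed row: 419 − 203 = 216.
So a = 2242, b = 1102, c = 203, d = 216.
OR = (a·d)/(b·c) = (2242 × 216) / (1102 × 203) = 484272 / 223706 = 2.16477

2.16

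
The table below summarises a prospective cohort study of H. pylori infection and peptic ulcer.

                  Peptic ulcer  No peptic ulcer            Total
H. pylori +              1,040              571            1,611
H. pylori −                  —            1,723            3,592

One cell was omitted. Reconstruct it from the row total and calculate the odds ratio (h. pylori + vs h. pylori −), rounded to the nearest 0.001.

The missing cell is in the unexposed row: 3592 − 1723 = 1869.
So a = 1040, b = 571, c = 1869, d = 1723.
OR = (a·d)/(b·c) = (1040 × 1723) / (571 × 1869) = 1791920 / 1067199 = 1.67909

1.679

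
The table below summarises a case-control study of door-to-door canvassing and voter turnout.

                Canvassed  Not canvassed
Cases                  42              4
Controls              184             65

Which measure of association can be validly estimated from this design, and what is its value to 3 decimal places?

Reading the table with exposure as columns: a = 42 (Canvassed, case), b = 184 (Canvassed, non-case), c = 4 (Not canvassed, case), d = 65.
This is a case-control study: participants were sampled on outcome status, so risks in the source population cannot be estimated directly — relative risk is not valid here. The odds ratio is the appropriate measure.
OR = (a·d)/(b·c) = (42 × 65) / (184 × 4) = 2730 / 736 = 3.70924

3.709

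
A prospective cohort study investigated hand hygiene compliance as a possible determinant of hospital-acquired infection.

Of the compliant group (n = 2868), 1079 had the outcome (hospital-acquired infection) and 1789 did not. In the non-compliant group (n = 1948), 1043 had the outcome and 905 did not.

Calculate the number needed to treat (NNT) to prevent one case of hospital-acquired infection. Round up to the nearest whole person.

7

Risk in treated group = 1079/2868 = 0.37622; risk in control = 1043/1948 = 0.53542.
Absolute risk reduction = 0.53542 − 0.37622 = 0.15920
NNT = 1 / ARR = 1 / 0.15920 = 6.281 → round up → 7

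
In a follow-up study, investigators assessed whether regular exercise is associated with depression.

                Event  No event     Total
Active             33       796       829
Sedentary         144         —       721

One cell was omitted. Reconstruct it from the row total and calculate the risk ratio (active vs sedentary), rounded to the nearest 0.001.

0.199

The missing cell is in the unexposed row: 721 − 144 = 577.
So a = 33, b = 796, c = 144, d = 577.
RR = [a/(a+b)] / [c/(c+d)] = (33/829) / (144/721) = 0.03981/0.19972 = 0.19931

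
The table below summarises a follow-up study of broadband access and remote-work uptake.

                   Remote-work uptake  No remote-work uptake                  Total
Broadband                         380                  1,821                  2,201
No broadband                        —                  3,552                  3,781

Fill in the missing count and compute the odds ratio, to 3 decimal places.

The missing cell is in the unexposed row: 3781 − 3552 = 229.
So a = 380, b = 1821, c = 229, d = 3552.
OR = (a·d)/(b·c) = (380 × 3552) / (1821 × 229) = 1349760 / 417009 = 3.23676

3.237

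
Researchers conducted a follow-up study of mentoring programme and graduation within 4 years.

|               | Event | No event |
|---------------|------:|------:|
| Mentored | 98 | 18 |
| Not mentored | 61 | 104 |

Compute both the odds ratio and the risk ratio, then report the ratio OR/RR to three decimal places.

Cells: a = 98, b = 18, c = 61, d = 104.
OR = (98·104)/(18·61) = 10192/1098 = 9.28233
Risk in exposed = 98/116 = 0.84483; risk in unexposed = 61/165 = 0.36970; RR = 2.28519
OR/RR = 9.28233 / 2.28519 = 4.06195
The outcome is not rare, so the OR lies further from 1 than the RR.

4.062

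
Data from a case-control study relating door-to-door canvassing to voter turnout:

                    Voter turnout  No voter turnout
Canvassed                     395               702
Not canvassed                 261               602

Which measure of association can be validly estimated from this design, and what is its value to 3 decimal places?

1.298

Cells: a = 395, b = 702, c = 261, d = 602.
This is a case-control study: participants were sampled on outcome status, so risks in the source population cannot be estimated directly — relative risk is not valid here. The odds ratio is the appropriate measure.
OR = (a·d)/(b·c) = (395 × 602) / (702 × 261) = 237790 / 183222 = 1.29782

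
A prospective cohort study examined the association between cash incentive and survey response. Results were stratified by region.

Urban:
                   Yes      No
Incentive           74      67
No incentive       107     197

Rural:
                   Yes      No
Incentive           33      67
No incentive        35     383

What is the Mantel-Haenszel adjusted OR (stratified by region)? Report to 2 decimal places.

2.77

OR_MH = Σ(aᵢdᵢ/nᵢ) / Σ(bᵢcᵢ/nᵢ), where nᵢ is the stratum total.
Stratum 1 (Urban): n = 445; a·d/n = 74·197/445 = 32.7596; b·c/n = 67·107/445 = 16.1101
Stratum 2 (Rural): n = 518; a·d/n = 33·383/518 = 24.3996; b·c/n = 67·35/518 = 4.5270
OR_MH = (32.7596 + 24.3996) / (16.1101 + 4.5270) = 57.1592 / 20.6371 = 2.76972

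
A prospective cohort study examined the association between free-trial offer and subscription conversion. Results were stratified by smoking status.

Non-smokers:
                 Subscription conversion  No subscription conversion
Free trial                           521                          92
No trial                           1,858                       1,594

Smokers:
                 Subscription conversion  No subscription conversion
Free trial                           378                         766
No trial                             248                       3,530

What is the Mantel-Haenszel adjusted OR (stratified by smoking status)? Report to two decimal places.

OR_MH = Σ(aᵢdᵢ/nᵢ) / Σ(bᵢcᵢ/nᵢ), where nᵢ is the stratum total.
Stratum 1 (Non-smokers): n = 4065; a·d/n = 521·1594/4065 = 204.2986; b·c/n = 92·1858/4065 = 42.0507
Stratum 2 (Smokers): n = 4922; a·d/n = 378·3530/4922 = 271.0971; b·c/n = 766·248/4922 = 38.5957
OR_MH = (204.2986 + 271.0971) / (42.0507 + 38.5957) = 475.3958 / 80.6464 = 5.89482

5.89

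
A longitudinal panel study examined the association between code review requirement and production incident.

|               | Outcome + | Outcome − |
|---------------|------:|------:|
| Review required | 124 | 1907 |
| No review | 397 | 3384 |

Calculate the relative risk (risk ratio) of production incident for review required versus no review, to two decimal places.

0.58

Cells: a = 124, b = 1907, c = 397, d = 3384.
Risk in exposed = 124/2031 = 0.06105; risk in unexposed = 397/3781 = 0.10500.
RR = 0.06105 / 0.10500 = 0.58147
The risk is 42% lower among the exposed than among the unexposed.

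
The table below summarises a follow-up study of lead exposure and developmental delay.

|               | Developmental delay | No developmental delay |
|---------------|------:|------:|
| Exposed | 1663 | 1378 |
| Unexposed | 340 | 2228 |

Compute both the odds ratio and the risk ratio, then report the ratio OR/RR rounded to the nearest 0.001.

1.915

Cells: a = 1663, b = 1378, c = 340, d = 2228.
OR = (1663·2228)/(1378·340) = 3705164/468520 = 7.90823
Risk in exposed = 1663/3041 = 0.54686; risk in unexposed = 340/2568 = 0.13240; RR = 4.13040
OR/RR = 7.90823 / 4.13040 = 1.91464
The outcome is not rare, so the OR lies further from 1 than the RR.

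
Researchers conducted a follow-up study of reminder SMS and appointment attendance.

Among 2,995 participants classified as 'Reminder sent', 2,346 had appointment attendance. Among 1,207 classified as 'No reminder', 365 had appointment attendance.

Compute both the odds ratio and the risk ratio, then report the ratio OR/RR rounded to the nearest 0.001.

3.219

From the description: a = 2346, b = 649, c = 365, d = 842.
OR = (2346·842)/(649·365) = 1975332/236885 = 8.33878
Risk in exposed = 2346/2995 = 0.78331; risk in unexposed = 365/1207 = 0.30240; RR = 2.59027
OR/RR = 8.33878 / 2.59027 = 3.21927
The outcome is not rare, so the OR lies further from 1 than the RR.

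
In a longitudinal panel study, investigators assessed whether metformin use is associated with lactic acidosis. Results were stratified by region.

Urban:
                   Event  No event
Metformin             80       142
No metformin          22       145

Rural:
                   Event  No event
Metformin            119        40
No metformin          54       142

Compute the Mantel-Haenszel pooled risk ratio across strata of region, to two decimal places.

RR_MH = Σ(aᵢ·n₀ᵢ/nᵢ) / Σ(cᵢ·n₁ᵢ/nᵢ), with n₁ᵢ = aᵢ+bᵢ (exposed), n₀ᵢ = cᵢ+dᵢ (unexposed), nᵢ = n₁ᵢ+n₀ᵢ.
Stratum 1 (Urban): n₁ = 222, n₀ = 167, n = 389; a·n₀/n = 80·167/389 = 34.3445; c·n₁/n = 22·222/389 = 12.5553
Stratum 2 (Rural): n₁ = 159, n₀ = 196, n = 355; a·n₀/n = 119·196/355 = 65.7014; c·n₁/n = 54·159/355 = 24.1859
RR_MH = (34.3445 + 65.7014) / (12.5553 + 24.1859) = 100.0459 / 36.7412 = 2.72299

2.72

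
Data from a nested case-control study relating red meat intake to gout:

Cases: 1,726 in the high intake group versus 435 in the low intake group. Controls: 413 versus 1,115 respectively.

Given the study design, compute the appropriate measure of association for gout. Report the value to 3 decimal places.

10.712

From the description: a = 1726, b = 413, c = 435, d = 1115.
This is a nested case-control study: participants were sampled on outcome status, so risks in the source population cannot be estimated directly — relative risk is not valid here. The odds ratio is the appropriate measure.
OR = (a·d)/(b·c) = (1726 × 1115) / (413 × 435) = 1924490 / 179655 = 10.71214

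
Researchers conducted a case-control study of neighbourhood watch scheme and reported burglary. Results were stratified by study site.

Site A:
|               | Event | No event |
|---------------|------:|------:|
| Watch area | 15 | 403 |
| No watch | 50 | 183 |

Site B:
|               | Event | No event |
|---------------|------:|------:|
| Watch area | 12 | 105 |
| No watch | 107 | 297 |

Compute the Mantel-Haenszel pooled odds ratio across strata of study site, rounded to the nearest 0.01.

0.21

OR_MH = Σ(aᵢdᵢ/nᵢ) / Σ(bᵢcᵢ/nᵢ), where nᵢ is the stratum total.
Stratum 1 (Site A): n = 651; a·d/n = 15·183/651 = 4.2166; b·c/n = 403·50/651 = 30.9524
Stratum 2 (Site B): n = 521; a·d/n = 12·297/521 = 6.8407; b·c/n = 105·107/521 = 21.5643
OR_MH = (4.2166 + 6.8407) / (30.9524 + 21.5643) = 11.0573 / 52.5167 = 0.21055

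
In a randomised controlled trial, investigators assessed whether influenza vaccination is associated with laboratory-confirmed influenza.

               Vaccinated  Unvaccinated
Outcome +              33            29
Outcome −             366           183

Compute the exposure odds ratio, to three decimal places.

0.569

Reading the table with exposure as columns: a = 33 (Vaccinated, case), b = 366 (Vaccinated, non-case), c = 29 (Unvaccinated, case), d = 183.
OR = (a·d)/(b·c) = (33 × 183) / (366 × 29) = 6039 / 10614 = 0.56897
Exposure is associated with lower odds of laboratory-confirmed influenza (OR = 0.57 < 1).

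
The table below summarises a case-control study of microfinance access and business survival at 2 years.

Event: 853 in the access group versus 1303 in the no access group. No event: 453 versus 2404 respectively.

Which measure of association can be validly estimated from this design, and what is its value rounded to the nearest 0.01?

3.47

From the description: a = 853, b = 453, c = 1303, d = 2404.
This is a case-control study: participants were sampled on outcome status, so risks in the source population cannot be estimated directly — relative risk is not valid here. The odds ratio is the appropriate measure.
OR = (a·d)/(b·c) = (853 × 2404) / (453 × 1303) = 2050612 / 590259 = 3.47409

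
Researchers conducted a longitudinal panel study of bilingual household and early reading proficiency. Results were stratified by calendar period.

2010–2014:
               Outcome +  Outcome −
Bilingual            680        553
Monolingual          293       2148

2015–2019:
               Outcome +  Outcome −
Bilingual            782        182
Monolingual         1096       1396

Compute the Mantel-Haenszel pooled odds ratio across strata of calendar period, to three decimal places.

OR_MH = Σ(aᵢdᵢ/nᵢ) / Σ(bᵢcᵢ/nᵢ), where nᵢ is the stratum total.
Stratum 1 (2010–2014): n = 3674; a·d/n = 680·2148/3674 = 397.5612; b·c/n = 553·293/3674 = 44.1015
Stratum 2 (2015–2019): n = 3456; a·d/n = 782·1396/3456 = 315.8773; b·c/n = 182·1096/3456 = 57.7176
OR_MH = (397.5612 + 315.8773) / (44.1015 + 57.7176) = 713.4386 / 101.8191 = 7.00692

7.007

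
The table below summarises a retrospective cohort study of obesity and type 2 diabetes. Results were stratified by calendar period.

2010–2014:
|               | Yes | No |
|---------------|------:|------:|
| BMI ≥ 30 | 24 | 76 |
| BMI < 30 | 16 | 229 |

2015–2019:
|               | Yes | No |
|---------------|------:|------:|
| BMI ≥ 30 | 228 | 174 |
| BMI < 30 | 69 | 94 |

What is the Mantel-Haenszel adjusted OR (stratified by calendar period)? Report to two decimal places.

2.17

OR_MH = Σ(aᵢdᵢ/nᵢ) / Σ(bᵢcᵢ/nᵢ), where nᵢ is the stratum total.
Stratum 1 (2010–2014): n = 345; a·d/n = 24·229/345 = 15.9304; b·c/n = 76·16/345 = 3.5246
Stratum 2 (2015–2019): n = 565; a·d/n = 228·94/565 = 37.9327; b·c/n = 174·69/565 = 21.2496
OR_MH = (15.9304 + 37.9327) / (3.5246 + 21.2496) = 53.8632 / 24.7742 = 2.17416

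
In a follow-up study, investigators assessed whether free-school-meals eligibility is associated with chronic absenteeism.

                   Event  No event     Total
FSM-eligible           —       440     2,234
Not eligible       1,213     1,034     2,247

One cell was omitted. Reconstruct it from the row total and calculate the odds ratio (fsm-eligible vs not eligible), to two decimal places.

3.48

The missing cell is in the exposed row: 2234 − 440 = 1794.
So a = 1794, b = 440, c = 1213, d = 1034.
OR = (a·d)/(b·c) = (1794 × 1034) / (440 × 1213) = 1854996 / 533720 = 3.47560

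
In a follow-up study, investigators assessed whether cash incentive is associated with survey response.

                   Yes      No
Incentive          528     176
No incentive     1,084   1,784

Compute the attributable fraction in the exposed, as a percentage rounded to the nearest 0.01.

Cells: a = 528, b = 176, c = 1084, d = 1784.
Risk in exposed = 528/704 = 0.75000; risk in unexposed = 1084/2868 = 0.37796.
RR = 0.75000/0.37796 = 1.98432
AR% = (RR − 1)/RR × 100 = (1.98432 − 1)/1.98432 × 100 = 49.6048%

49.60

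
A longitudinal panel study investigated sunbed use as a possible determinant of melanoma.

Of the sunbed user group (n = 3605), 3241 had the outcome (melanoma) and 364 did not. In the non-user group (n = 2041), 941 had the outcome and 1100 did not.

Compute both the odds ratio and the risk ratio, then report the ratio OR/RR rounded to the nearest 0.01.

5.34

From the description: a = 3241, b = 364, c = 941, d = 1100.
OR = (3241·1100)/(364·941) = 3565100/342524 = 10.40832
Risk in exposed = 3241/3605 = 0.89903; risk in unexposed = 941/2041 = 0.46105; RR = 1.94997
OR/RR = 10.40832 / 1.94997 = 5.33769
The outcome is not rare, so the OR lies further from 1 than the RR.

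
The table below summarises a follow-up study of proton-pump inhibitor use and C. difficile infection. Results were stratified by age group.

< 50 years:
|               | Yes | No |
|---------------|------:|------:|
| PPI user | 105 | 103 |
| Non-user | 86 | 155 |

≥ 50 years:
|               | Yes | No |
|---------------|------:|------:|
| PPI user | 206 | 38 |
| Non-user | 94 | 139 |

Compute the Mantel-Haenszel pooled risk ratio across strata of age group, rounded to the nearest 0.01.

RR_MH = Σ(aᵢ·n₀ᵢ/nᵢ) / Σ(cᵢ·n₁ᵢ/nᵢ), with n₁ᵢ = aᵢ+bᵢ (exposed), n₀ᵢ = cᵢ+dᵢ (unexposed), nᵢ = n₁ᵢ+n₀ᵢ.
Stratum 1 (< 50 years): n₁ = 208, n₀ = 241, n = 449; a·n₀/n = 105·241/449 = 56.3586; c·n₁/n = 86·208/449 = 39.8396
Stratum 2 (≥ 50 years): n₁ = 244, n₀ = 233, n = 477; a·n₀/n = 206·233/477 = 100.6247; c·n₁/n = 94·244/477 = 48.0839
RR_MH = (56.3586 + 100.6247) / (39.8396 + 48.0839) = 156.9833 / 87.9235 = 1.78545

1.79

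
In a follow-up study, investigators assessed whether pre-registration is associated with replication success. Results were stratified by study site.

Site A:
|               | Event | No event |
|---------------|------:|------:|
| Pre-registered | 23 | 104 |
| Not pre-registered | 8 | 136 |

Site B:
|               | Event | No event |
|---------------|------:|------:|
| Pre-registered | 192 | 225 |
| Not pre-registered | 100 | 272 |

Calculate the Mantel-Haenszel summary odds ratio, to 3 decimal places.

2.461

OR_MH = Σ(aᵢdᵢ/nᵢ) / Σ(bᵢcᵢ/nᵢ), where nᵢ is the stratum total.
Stratum 1 (Site A): n = 271; a·d/n = 23·136/271 = 11.5424; b·c/n = 104·8/271 = 3.0701
Stratum 2 (Site B): n = 789; a·d/n = 192·272/789 = 66.1901; b·c/n = 225·100/789 = 28.5171
OR_MH = (11.5424 + 66.1901) / (3.0701 + 28.5171) = 77.7325 / 31.5872 = 2.46089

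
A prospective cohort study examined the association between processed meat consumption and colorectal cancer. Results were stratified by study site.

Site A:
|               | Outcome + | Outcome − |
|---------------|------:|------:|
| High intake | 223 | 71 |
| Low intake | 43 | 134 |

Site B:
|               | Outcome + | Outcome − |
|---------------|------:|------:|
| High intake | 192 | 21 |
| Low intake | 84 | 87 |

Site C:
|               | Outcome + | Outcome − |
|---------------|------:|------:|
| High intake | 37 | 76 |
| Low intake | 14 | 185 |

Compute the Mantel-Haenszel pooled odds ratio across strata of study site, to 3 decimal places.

OR_MH = Σ(aᵢdᵢ/nᵢ) / Σ(bᵢcᵢ/nᵢ), where nᵢ is the stratum total.
Stratum 1 (Site A): n = 471; a·d/n = 223·134/471 = 63.4437; b·c/n = 71·43/471 = 6.4820
Stratum 2 (Site B): n = 384; a·d/n = 192·87/384 = 43.5000; b·c/n = 21·84/384 = 4.5938
Stratum 3 (Site C): n = 312; a·d/n = 37·185/312 = 21.9391; b·c/n = 76·14/312 = 3.4103
OR_MH = (63.4437 + 43.5000 + 21.9391) / (6.4820 + 4.5938 + 3.4103) = 128.8828 / 14.4860 = 8.89709

8.897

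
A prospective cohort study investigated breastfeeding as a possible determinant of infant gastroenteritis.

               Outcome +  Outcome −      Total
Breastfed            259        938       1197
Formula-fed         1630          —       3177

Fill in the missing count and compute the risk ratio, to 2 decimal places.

0.42

The missing cell is in the unexposed row: 3177 − 1630 = 1547.
So a = 259, b = 938, c = 1630, d = 1547.
RR = [a/(a+b)] / [c/(c+d)] = (259/1197) / (1630/3177) = 0.21637/0.51306 = 0.42173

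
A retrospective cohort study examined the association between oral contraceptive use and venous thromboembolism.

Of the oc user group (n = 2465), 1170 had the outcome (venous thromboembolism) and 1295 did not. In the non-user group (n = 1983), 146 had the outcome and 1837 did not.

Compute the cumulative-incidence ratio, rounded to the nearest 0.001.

From the description: a = 1170, b = 1295, c = 146, d = 1837.
Risk in exposed = 1170/2465 = 0.47465; risk in unexposed = 146/1983 = 0.07363.
RR = 0.47465 / 0.07363 = 6.44672
The risk among the exposed is 6.45 times that among the unexposed.

6.447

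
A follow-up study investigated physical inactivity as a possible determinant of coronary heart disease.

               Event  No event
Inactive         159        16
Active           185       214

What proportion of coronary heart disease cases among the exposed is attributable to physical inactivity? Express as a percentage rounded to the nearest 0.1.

Cells: a = 159, b = 16, c = 185, d = 214.
Risk in exposed = 159/175 = 0.90857; risk in unexposed = 185/399 = 0.46366.
RR = 0.90857/0.46366 = 1.95957
AR% = (RR − 1)/RR × 100 = (1.95957 − 1)/1.95957 × 100 = 48.9683%

49.0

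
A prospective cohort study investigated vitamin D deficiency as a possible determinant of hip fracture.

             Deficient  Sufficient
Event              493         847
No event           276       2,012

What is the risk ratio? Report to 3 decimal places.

Reading the table with exposure as columns: a = 493 (Deficient, case), b = 276 (Deficient, non-case), c = 847 (Sufficient, case), d = 2012.
Risk in exposed = 493/769 = 0.64109; risk in unexposed = 847/2859 = 0.29626.
RR = 0.64109 / 0.29626 = 2.16397
The risk among the exposed is 2.16 times that among the unexposed.

2.164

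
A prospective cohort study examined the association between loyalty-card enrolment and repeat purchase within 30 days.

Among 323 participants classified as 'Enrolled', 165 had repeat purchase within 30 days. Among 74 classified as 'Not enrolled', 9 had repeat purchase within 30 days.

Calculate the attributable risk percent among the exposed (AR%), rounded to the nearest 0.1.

76.2

From the description: a = 165, b = 158, c = 9, d = 65.
Risk in exposed = 165/323 = 0.51084; risk in unexposed = 9/74 = 0.12162.
RR = 0.51084/0.12162 = 4.20021
AR% = (RR − 1)/RR × 100 = (4.20021 − 1)/4.20021 × 100 = 76.1916%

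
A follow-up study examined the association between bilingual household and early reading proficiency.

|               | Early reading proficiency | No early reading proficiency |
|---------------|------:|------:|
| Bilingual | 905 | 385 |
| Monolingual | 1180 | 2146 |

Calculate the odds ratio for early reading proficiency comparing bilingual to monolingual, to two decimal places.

Cells: a = 905, b = 385, c = 1180, d = 2146.
OR = (a·d)/(b·c) = (905 × 2146) / (385 × 1180) = 1942130 / 454300 = 4.27499
The odds of early reading proficiency are about 4.27 times as high in the bilingual group.

4.27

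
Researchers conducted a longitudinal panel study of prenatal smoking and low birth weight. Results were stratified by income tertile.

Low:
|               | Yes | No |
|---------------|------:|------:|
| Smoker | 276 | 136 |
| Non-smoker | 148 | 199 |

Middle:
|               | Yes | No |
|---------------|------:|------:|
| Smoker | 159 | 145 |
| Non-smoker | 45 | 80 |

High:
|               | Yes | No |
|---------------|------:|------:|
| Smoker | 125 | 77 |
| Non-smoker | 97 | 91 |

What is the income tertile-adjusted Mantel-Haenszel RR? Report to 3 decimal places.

RR_MH = Σ(aᵢ·n₀ᵢ/nᵢ) / Σ(cᵢ·n₁ᵢ/nᵢ), with n₁ᵢ = aᵢ+bᵢ (exposed), n₀ᵢ = cᵢ+dᵢ (unexposed), nᵢ = n₁ᵢ+n₀ᵢ.
Stratum 1 (Low): n₁ = 412, n₀ = 347, n = 759; a·n₀/n = 276·347/759 = 126.1818; c·n₁/n = 148·412/759 = 80.3373
Stratum 2 (Middle): n₁ = 304, n₀ = 125, n = 429; a·n₀/n = 159·125/429 = 46.3287; c·n₁/n = 45·304/429 = 31.8881
Stratum 3 (High): n₁ = 202, n₀ = 188, n = 390; a·n₀/n = 125·188/390 = 60.2564; c·n₁/n = 97·202/390 = 50.2410
RR_MH = (126.1818 + 46.3287 + 60.2564) / (80.3373 + 31.8881 + 50.2410) = 232.7669 / 162.4664 = 1.43271

1.433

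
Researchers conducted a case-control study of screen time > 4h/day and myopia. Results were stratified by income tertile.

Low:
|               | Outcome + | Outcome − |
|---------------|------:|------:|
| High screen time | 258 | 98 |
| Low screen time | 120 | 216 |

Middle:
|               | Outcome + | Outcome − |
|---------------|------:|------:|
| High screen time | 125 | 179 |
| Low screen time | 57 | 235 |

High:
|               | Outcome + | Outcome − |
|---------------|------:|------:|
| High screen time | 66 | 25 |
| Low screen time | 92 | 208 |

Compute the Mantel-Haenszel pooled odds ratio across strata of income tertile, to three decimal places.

OR_MH = Σ(aᵢdᵢ/nᵢ) / Σ(bᵢcᵢ/nᵢ), where nᵢ is the stratum total.
Stratum 1 (Low): n = 692; a·d/n = 258·216/692 = 80.5318; b·c/n = 98·120/692 = 16.9942
Stratum 2 (Middle): n = 596; a·d/n = 125·235/596 = 49.2869; b·c/n = 179·57/596 = 17.1191
Stratum 3 (High): n = 391; a·d/n = 66·208/391 = 35.1100; b·c/n = 25·92/391 = 5.8824
OR_MH = (80.5318 + 49.2869 + 35.1100) / (16.9942 + 17.1191 + 5.8824) = 164.9287 / 39.9957 = 4.12366

4.124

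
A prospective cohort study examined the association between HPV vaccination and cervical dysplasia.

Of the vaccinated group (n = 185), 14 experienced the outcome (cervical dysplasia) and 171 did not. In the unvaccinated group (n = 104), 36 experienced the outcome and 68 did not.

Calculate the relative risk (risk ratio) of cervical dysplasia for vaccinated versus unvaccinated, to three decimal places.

0.219

From the description: a = 14, b = 171, c = 36, d = 68.
Risk in exposed = 14/185 = 0.07568; risk in unexposed = 36/104 = 0.34615.
RR = 0.07568 / 0.34615 = 0.21862
The risk is 78% lower among the exposed than among the unexposed.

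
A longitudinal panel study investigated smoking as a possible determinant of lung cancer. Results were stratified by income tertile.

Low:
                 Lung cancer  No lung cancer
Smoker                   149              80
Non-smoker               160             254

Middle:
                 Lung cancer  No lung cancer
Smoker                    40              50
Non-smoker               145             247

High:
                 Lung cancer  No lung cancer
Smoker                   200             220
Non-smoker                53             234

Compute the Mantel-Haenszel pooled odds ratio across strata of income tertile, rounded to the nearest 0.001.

OR_MH = Σ(aᵢdᵢ/nᵢ) / Σ(bᵢcᵢ/nᵢ), where nᵢ is the stratum total.
Stratum 1 (Low): n = 643; a·d/n = 149·254/643 = 58.8585; b·c/n = 80·160/643 = 19.9067
Stratum 2 (Middle): n = 482; a·d/n = 40·247/482 = 20.4979; b·c/n = 50·145/482 = 15.0415
Stratum 3 (High): n = 707; a·d/n = 200·234/707 = 66.1952; b·c/n = 220·53/707 = 16.4922
OR_MH = (58.8585 + 20.4979 + 66.1952) / (19.9067 + 15.0415 + 16.4922) = 145.5516 / 51.4404 = 2.82952

2.830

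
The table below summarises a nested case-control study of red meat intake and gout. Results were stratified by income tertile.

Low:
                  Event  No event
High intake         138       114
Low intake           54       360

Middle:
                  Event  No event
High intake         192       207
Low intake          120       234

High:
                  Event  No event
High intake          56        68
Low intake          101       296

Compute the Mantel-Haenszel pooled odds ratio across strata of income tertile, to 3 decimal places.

2.997

OR_MH = Σ(aᵢdᵢ/nᵢ) / Σ(bᵢcᵢ/nᵢ), where nᵢ is the stratum total.
Stratum 1 (Low): n = 666; a·d/n = 138·360/666 = 74.5946; b·c/n = 114·54/666 = 9.2432
Stratum 2 (Middle): n = 753; a·d/n = 192·234/753 = 59.6653; b·c/n = 207·120/753 = 32.9880
Stratum 3 (High): n = 521; a·d/n = 56·296/521 = 31.8157; b·c/n = 68·101/521 = 13.1823
OR_MH = (74.5946 + 59.6653 + 31.8157) / (9.2432 + 32.9880 + 13.1823) = 166.0757 / 55.4136 = 2.99702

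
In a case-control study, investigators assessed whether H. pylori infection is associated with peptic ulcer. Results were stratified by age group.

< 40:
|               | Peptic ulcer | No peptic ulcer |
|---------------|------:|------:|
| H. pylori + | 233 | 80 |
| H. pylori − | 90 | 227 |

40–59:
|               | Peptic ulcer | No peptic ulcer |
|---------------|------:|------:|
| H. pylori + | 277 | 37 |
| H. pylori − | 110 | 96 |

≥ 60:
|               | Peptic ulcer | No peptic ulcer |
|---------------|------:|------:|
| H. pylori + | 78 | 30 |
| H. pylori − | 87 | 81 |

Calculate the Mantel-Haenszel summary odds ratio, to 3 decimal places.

OR_MH = Σ(aᵢdᵢ/nᵢ) / Σ(bᵢcᵢ/nᵢ), where nᵢ is the stratum total.
Stratum 1 (< 40): n = 630; a·d/n = 233·227/630 = 83.9540; b·c/n = 80·90/630 = 11.4286
Stratum 2 (40–59): n = 520; a·d/n = 277·96/520 = 51.1385; b·c/n = 37·110/520 = 7.8269
Stratum 3 (≥ 60): n = 276; a·d/n = 78·81/276 = 22.8913; b·c/n = 30·87/276 = 9.4565
OR_MH = (83.9540 + 51.1385 + 22.8913) / (11.4286 + 7.8269 + 9.4565) = 157.9837 / 28.7120 = 5.50236

5.502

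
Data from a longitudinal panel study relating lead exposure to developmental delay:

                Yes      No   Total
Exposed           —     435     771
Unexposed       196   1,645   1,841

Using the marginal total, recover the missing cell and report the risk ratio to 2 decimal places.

4.09

The missing cell is in the exposed row: 771 − 435 = 336.
So a = 336, b = 435, c = 196, d = 1645.
RR = [a/(a+b)] / [c/(c+d)] = (336/771) / (196/1841) = 0.43580/0.10646 = 4.09339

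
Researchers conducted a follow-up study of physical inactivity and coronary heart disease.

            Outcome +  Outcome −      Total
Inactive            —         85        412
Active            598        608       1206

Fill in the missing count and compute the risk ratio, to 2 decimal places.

The missing cell is in the exposed row: 412 − 85 = 327.
So a = 327, b = 85, c = 598, d = 608.
RR = [a/(a+b)] / [c/(c+d)] = (327/412) / (598/1206) = 0.79369/0.49585 = 1.60065

1.60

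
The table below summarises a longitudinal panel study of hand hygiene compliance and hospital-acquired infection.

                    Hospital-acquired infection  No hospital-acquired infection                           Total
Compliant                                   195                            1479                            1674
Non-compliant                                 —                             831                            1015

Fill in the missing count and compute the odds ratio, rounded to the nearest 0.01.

The missing cell is in the unexposed row: 1015 − 831 = 184.
So a = 195, b = 1479, c = 184, d = 831.
OR = (a·d)/(b·c) = (195 × 831) / (1479 × 184) = 162045 / 272136 = 0.59546

0.60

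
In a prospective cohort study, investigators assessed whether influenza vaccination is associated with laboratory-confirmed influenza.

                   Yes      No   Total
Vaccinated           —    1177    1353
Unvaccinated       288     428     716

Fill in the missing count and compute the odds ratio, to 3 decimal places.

The missing cell is in the exposed row: 1353 − 1177 = 176.
So a = 176, b = 1177, c = 288, d = 428.
OR = (a·d)/(b·c) = (176 × 428) / (1177 × 288) = 75328 / 338976 = 0.22222

0.222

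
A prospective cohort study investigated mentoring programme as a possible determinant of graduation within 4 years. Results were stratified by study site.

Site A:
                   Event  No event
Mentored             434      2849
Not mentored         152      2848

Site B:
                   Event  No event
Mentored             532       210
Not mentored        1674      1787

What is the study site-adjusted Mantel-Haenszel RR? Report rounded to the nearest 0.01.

1.72

RR_MH = Σ(aᵢ·n₀ᵢ/nᵢ) / Σ(cᵢ·n₁ᵢ/nᵢ), with n₁ᵢ = aᵢ+bᵢ (exposed), n₀ᵢ = cᵢ+dᵢ (unexposed), nᵢ = n₁ᵢ+n₀ᵢ.
Stratum 1 (Site A): n₁ = 3283, n₀ = 3000, n = 6283; a·n₀/n = 434·3000/6283 = 207.2258; c·n₁/n = 152·3283/6283 = 79.4232
Stratum 2 (Site B): n₁ = 742, n₀ = 3461, n = 4203; a·n₀/n = 532·3461/4203 = 438.0804; c·n₁/n = 1674·742/4203 = 295.5289
RR_MH = (207.2258 + 438.0804) / (79.4232 + 295.5289) = 645.3063 / 374.9521 = 1.72104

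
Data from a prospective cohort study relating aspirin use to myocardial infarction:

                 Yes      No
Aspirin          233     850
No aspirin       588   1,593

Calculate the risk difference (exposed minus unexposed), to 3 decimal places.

-0.054

Cells: a = 233, b = 850, c = 588, d = 1593.
Risk in exposed = 233/1083 = 0.215143; risk in unexposed = 588/2181 = 0.269601.
Risk difference = 0.215143 − 0.269601 = -0.054458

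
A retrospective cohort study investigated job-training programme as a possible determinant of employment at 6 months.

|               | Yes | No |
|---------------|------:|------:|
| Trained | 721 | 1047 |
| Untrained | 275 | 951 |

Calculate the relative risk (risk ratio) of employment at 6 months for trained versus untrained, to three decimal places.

Cells: a = 721, b = 1047, c = 275, d = 951.
Risk in exposed = 721/1768 = 0.40781; risk in unexposed = 275/1226 = 0.22431.
RR = 0.40781 / 0.22431 = 1.81807
The risk among the exposed is 1.82 times that among the unexposed.

1.818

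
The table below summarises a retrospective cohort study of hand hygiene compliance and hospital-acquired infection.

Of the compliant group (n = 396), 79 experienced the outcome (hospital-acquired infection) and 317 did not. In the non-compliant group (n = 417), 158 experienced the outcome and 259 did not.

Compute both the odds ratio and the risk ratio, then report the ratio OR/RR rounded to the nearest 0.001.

From the description: a = 79, b = 317, c = 158, d = 259.
OR = (79·259)/(317·158) = 20461/50086 = 0.40852
Risk in exposed = 79/396 = 0.19949; risk in unexposed = 158/417 = 0.37890; RR = 0.52652
OR/RR = 0.40852 / 0.52652 = 0.77589
The outcome is not rare, so the OR lies further from 1 than the RR.

0.776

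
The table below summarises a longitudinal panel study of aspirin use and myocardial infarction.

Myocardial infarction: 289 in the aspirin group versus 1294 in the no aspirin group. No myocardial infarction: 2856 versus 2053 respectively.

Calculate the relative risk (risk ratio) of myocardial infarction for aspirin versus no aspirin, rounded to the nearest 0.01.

0.24

From the description: a = 289, b = 2856, c = 1294, d = 2053.
Risk in exposed = 289/3145 = 0.09189; risk in unexposed = 1294/3347 = 0.38661.
RR = 0.09189 / 0.38661 = 0.23768
The risk is 76% lower among the exposed than among the unexposed.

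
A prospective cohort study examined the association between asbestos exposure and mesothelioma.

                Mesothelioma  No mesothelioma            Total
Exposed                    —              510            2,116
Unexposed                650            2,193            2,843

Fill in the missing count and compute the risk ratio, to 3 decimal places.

The missing cell is in the exposed row: 2116 − 510 = 1606.
So a = 1606, b = 510, c = 650, d = 2193.
RR = [a/(a+b)] / [c/(c+d)] = (1606/2116) / (650/2843) = 0.75898/0.22863 = 3.31966

3.320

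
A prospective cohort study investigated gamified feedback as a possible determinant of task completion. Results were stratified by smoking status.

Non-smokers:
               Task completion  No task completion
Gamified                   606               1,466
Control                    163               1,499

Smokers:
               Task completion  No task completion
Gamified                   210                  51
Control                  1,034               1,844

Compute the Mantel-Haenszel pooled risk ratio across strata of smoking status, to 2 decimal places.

2.62

RR_MH = Σ(aᵢ·n₀ᵢ/nᵢ) / Σ(cᵢ·n₁ᵢ/nᵢ), with n₁ᵢ = aᵢ+bᵢ (exposed), n₀ᵢ = cᵢ+dᵢ (unexposed), nᵢ = n₁ᵢ+n₀ᵢ.
Stratum 1 (Non-smokers): n₁ = 2072, n₀ = 1662, n = 3734; a·n₀/n = 606·1662/3734 = 269.7300; c·n₁/n = 163·2072/3734 = 90.4488
Stratum 2 (Smokers): n₁ = 261, n₀ = 2878, n = 3139; a·n₀/n = 210·2878/3139 = 192.5390; c·n₁/n = 1034·261/3139 = 85.9745
RR_MH = (269.7300 + 192.5390) / (90.4488 + 85.9745) = 462.2691 / 176.4234 = 2.62023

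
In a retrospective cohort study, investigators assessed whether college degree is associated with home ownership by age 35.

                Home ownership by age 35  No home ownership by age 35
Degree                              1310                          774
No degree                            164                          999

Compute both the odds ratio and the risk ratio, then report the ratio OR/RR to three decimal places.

2.313

Cells: a = 1310, b = 774, c = 164, d = 999.
OR = (1310·999)/(774·164) = 1308690/126936 = 10.30984
Risk in exposed = 1310/2084 = 0.62860; risk in unexposed = 164/1163 = 0.14101; RR = 4.45769
OR/RR = 10.30984 / 4.45769 = 2.31282
The outcome is not rare, so the OR lies further from 1 than the RR.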